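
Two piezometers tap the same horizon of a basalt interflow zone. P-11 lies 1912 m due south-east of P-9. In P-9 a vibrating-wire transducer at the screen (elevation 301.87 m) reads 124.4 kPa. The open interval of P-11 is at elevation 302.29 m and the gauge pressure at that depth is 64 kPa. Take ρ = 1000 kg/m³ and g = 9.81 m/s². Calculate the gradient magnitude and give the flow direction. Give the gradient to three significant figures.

Pressure head at P-9: ψ = P/(ρg) = 124.4×1000 / (1000 × 9.81) = 12.68 m.
Total head at P-9: h = z + ψ = 301.87 + 12.68 = 314.55 m.
Pressure head at P-11: ψ = P/(ρg) = 64×1000 / (1000 × 9.81) = 6.52 m.
Total head at P-11: h = z + ψ = 302.29 + 6.52 = 308.81 m.
Head difference: h(P-9) − h(P-11) = 314.55 − 308.81 = 5.74 m.
Hydraulic gradient: i = |Δh| / L = 5.74 / 1912 = 0.00300.
Flow is from higher to lower head: from P-9 toward P-11, i.e. toward the south-east.

i ≈ 0.00300; groundwater flows toward the south-east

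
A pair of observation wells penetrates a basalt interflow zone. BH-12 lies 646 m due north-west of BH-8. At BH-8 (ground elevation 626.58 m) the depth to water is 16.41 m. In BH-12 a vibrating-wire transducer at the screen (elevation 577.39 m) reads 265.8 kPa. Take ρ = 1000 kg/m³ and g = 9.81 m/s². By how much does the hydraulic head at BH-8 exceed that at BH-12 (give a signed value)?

Δh ≈ 5.69 m

Total head at BH-8: h = 626.58 − 16.41 = 610.17 m.
Pressure head at BH-12: ψ = P/(ρg) = 265.8×1000 / (1000 × 9.81) = 27.09 m.
Total head at BH-12: h = z + ψ = 577.39 + 27.09 = 604.48 m.
Head difference: h(BH-8) − h(BH-12) = 610.17 − 604.48 = 5.69 m.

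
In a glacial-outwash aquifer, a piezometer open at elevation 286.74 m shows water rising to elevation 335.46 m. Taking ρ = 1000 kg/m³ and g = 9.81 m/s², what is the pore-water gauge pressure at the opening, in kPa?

Pressure head ψ = h − z = 335.46 − 286.74 = 48.72 m.
P = ρgψ = 1000 × 9.81 × 48.72 = 477943 Pa ≈ 478 kPa.

P ≈ 478 kPa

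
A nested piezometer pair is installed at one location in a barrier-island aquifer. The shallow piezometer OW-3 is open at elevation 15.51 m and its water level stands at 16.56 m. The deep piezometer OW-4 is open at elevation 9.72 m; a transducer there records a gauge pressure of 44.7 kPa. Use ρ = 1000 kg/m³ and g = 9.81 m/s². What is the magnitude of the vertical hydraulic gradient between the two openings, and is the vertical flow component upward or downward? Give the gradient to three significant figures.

Total head at OW-3: h = 16.56 m (water level in the standpipe).
Pressure head at OW-4: ψ = P/(ρg) = 44.7×1000 / (1000 × 9.81) = 4.56 m.
Total head at OW-4: h = z + ψ = 9.72 + 4.56 = 14.28 m.
Δh = h(OW-3) − h(OW-4) = 16.56 − 14.28 = 2.28 m.
Vertical separation Δz = 15.51 − 9.72 = 5.79 m.
|i_v| = |Δh| / Δz = 2.28 / 5.79 = 0.394.
Head is higher in the shallow piezometer, so vertical flow is downward (recharge condition).

|i_v| ≈ 0.394; vertical flow is downward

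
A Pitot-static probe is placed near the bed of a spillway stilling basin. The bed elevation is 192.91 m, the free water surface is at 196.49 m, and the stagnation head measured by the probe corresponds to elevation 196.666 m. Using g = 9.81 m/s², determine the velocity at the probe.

v ≈ 1.86 m/s

Near the bed, under hydrostatic conditions, the piezometric head (z + ψ) equals the free-surface elevation, 196.49 m.
Velocity head = total − piezometric = 196.666 − 196.49 = 0.176 m.
v = √(2g·h_v) = √(2 × 9.81 × 0.176) = 1.86 m/s.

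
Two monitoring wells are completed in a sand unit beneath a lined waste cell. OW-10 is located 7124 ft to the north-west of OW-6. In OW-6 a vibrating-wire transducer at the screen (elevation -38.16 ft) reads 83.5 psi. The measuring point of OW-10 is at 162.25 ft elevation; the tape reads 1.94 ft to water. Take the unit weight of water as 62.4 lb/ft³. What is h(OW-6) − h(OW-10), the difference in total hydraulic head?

Δh ≈ -5.78 ft

Pressure head at OW-6: ψ = 144·P/γ = 144 × 83.5 / 62.4 = 192.69 ft.
Total head at OW-6: h = z + ψ = -38.16 + 192.69 = 154.53 ft.
Total head at OW-10: h = 162.25 − 1.94 = 160.31 ft.
Head difference: h(OW-6) − h(OW-10) = 154.53 − 160.31 = -5.78 ft.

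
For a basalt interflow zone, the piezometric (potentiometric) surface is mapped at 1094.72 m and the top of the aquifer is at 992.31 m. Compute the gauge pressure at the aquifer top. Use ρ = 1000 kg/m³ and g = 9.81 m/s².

P ≈ 1000 kPa

Pressure head at the aquifer top: ψ = h − z = 1094.72 − 992.31 = 102.41 m.
P = ρgψ = 1000 × 9.81 × 102.41 = 1004642 Pa ≈ 1000 kPa.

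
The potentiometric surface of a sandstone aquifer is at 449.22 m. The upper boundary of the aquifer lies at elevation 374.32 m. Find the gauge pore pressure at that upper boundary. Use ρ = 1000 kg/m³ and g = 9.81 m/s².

Pressure head at the aquifer top: ψ = h − z = 449.22 − 374.32 = 74.90 m.
P = ρgψ = 1000 × 9.81 × 74.90 = 734769 Pa ≈ 735 kPa.

P ≈ 735 kPa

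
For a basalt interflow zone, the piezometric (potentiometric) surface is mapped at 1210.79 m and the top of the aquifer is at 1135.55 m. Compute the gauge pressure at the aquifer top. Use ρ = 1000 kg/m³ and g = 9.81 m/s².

Pressure head at the aquifer top: ψ = h − z = 1210.79 − 1135.55 = 75.24 m.
P = ρgψ = 1000 × 9.81 × 75.24 = 738104 Pa ≈ 738 kPa.

P ≈ 738 kPa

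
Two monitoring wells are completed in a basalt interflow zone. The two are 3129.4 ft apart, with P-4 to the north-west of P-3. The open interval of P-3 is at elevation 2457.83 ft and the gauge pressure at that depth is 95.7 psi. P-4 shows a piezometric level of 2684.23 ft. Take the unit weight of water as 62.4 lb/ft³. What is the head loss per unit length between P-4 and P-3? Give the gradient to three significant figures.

i ≈ 0.00177 ft/ft

Pressure head at P-3: ψ = 144·P/γ = 144 × 95.7 / 62.4 = 220.85 ft.
Total head at P-3: h = z + ψ = 2457.83 + 220.85 = 2678.68 ft.
Total head at P-4: h = 2684.23 ft (water level in the piezometer is the total head).
Head difference: h(P-3) − h(P-4) = 2678.68 − 2684.23 = -5.55 ft.
Hydraulic gradient: i = |Δh| / L = 5.55 / 3129.4 = 0.00177.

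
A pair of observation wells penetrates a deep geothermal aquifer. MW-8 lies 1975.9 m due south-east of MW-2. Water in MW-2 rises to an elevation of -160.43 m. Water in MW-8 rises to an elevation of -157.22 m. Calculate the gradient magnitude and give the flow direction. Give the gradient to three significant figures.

i ≈ 0.00162; groundwater flows toward the north-west

Total head at MW-2: h = -160.43 m (water level in the piezometer is the total head).
Total head at MW-8: h = -157.22 m (water level in the piezometer is the total head).
Head difference: h(MW-2) − h(MW-8) = -160.43 − (-157.22) = -3.21 m.
Hydraulic gradient: i = |Δh| / L = 3.21 / 1975.9 = 0.00162.
Flow is from higher to lower head: from MW-8 toward MW-2, i.e. toward the north-west.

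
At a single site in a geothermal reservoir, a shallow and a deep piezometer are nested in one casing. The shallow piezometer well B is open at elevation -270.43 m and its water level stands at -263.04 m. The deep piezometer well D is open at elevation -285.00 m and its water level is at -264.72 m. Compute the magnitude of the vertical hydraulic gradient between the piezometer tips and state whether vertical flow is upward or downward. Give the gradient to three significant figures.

Total head at well B: h = -263.04 m (water level in the standpipe).
Total head at well D: h = -264.72 m.
Δh = h(well B) − h(well D) = -263.04 − (-264.72) = 1.68 m.
Vertical separation Δz = -270.43 − (-285.00) = 14.57 m.
|i_v| = |Δh| / Δz = 1.68 / 14.57 = 0.115.
Head is higher in the shallow piezometer, so vertical flow is downward (recharge condition).

|i_v| ≈ 0.115; vertical flow is downward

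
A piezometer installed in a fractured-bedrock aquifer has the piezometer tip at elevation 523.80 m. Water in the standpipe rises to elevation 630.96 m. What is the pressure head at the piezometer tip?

Total head h = 630.96 m (the water-surface elevation in the piezometer).
Pressure head ψ = h − z = 630.96 − 523.80 = 107.16 m.

ψ ≈ 107.16 m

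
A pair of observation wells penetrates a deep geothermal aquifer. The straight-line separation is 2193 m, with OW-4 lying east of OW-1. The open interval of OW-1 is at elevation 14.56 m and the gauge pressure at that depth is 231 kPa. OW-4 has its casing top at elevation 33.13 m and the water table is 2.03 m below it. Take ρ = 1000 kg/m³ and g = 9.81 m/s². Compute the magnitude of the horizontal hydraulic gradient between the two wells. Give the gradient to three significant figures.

i ≈ 0.00320

Pressure head at OW-1: ψ = P/(ρg) = 231×1000 / (1000 × 9.81) = 23.55 m.
Total head at OW-1: h = z + ψ = 14.56 + 23.55 = 38.11 m.
Total head at OW-4: h = 33.13 − 2.03 = 31.10 m.
Head difference: h(OW-1) − h(OW-4) = 38.11 − 31.10 = 7.01 m.
Hydraulic gradient: i = |Δh| / L = 7.01 / 2193 = 0.00320.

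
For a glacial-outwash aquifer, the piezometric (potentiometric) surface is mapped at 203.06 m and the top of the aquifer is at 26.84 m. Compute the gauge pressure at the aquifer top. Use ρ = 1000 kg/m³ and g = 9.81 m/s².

P ≈ 1730 kPa

Pressure head at the aquifer top: ψ = h − z = 203.06 − 26.84 = 176.22 m.
P = ρgψ = 1000 × 9.81 × 176.22 = 1728718 Pa ≈ 1730 kPa.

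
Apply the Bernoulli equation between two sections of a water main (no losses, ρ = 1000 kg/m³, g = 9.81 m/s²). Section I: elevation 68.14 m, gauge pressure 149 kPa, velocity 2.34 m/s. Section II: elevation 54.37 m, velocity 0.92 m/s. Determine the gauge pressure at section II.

P₂ ≈ 286 kPa

Pressure head at I: ψ₁ = P₁/(ρg) = 149×1000 / (1000 × 9.81) = 15.19 m.
Velocity heads: v₁²/2g = 2.34²/19.62 = 0.279 m; v₂²/2g = 0.92²/19.62 = 0.043 m.
Total head H = z₁ + ψ₁ + v₁²/2g = 68.14 + 15.19 + 0.279 = 83.61 m.
ψ₂ = H − z₂ − v₂²/2g = 83.61 − 54.37 − 0.043 = 29.20 m.
P₂ = ρgψ₂ = 1000 × 9.81 × 29.20 ≈ 286 kPa.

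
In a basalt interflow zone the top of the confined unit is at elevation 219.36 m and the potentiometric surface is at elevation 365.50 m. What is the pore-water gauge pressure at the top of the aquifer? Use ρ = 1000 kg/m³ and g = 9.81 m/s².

P ≈ 1430 kPa

Pressure head at the aquifer top: ψ = h − z = 365.50 − 219.36 = 146.14 m.
P = ρgψ = 1000 × 9.81 × 146.14 = 1433633 Pa ≈ 1430 kPa.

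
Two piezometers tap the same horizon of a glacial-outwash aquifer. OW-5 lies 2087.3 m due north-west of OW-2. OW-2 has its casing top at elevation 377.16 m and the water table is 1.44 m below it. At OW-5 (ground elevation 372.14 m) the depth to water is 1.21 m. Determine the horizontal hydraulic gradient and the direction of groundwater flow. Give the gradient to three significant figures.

Total head at OW-2: h = 377.16 − 1.44 = 375.72 m.
Total head at OW-5: h = 372.14 − 1.21 = 370.93 m.
Head difference: h(OW-2) − h(OW-5) = 375.72 − 370.93 = 4.79 m.
Hydraulic gradient: i = |Δh| / L = 4.79 / 2087.3 = 0.00229.
Flow is from higher to lower head: from OW-2 toward OW-5, i.e. toward the north-west.

i ≈ 0.00229; groundwater flows toward the north-west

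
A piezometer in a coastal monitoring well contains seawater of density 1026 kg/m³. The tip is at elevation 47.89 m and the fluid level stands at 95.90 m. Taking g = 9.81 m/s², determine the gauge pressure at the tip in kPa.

Pressure head ψ = h − z = 95.90 − 47.89 = 48.01 m.
P = ρgψ = 1026 × 9.81 × 48.01 = 483224 Pa ≈ 483 kPa.

P ≈ 483 kPa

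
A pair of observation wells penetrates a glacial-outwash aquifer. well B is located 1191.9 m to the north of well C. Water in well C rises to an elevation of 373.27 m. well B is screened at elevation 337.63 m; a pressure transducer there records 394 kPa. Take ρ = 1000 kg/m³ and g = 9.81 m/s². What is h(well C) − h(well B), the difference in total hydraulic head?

Total head at well C: h = 373.27 m (water level in the piezometer is the total head).
Pressure head at well B: ψ = P/(ρg) = 394×1000 / (1000 × 9.81) = 40.16 m.
Total head at well B: h = z + ψ = 337.63 + 40.16 = 377.79 m.
Head difference: h(well C) − h(well B) = 373.27 − 377.79 = -4.52 m.

Δh ≈ -4.52 m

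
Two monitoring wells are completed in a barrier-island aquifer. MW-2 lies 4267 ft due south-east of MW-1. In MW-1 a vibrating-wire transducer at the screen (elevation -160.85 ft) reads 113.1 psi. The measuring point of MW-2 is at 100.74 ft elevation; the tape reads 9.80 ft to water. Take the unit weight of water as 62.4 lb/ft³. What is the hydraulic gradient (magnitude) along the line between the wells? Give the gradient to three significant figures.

i ≈ 0.00216

Pressure head at MW-1: ψ = 144·P/γ = 144 × 113.1 / 62.4 = 261.00 ft.
Total head at MW-1: h = z + ψ = -160.85 + 261.00 = 100.15 ft.
Total head at MW-2: h = 100.74 − 9.80 = 90.94 ft.
Head difference: h(MW-1) − h(MW-2) = 100.15 − 90.94 = 9.21 ft.
Hydraulic gradient: i = |Δh| / L = 9.21 / 4267 = 0.00216.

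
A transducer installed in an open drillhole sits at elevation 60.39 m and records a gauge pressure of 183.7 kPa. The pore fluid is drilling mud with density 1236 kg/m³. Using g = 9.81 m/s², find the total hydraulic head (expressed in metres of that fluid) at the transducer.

h ≈ 75.54 m

ψ = P/(ρg) = 183.7×1000 / (1236 × 9.81) = 15.15 m.
h = z + ψ = 60.39 + 15.15 = 75.54 m.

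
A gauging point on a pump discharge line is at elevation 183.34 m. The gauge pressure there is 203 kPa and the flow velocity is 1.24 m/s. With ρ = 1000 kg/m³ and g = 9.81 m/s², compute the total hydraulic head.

Pressure head ψ = P/(ρg) = 203×1000 / (1000 × 9.81) = 20.69 m.
Velocity head = v²/(2g) = 1.24² / (2 × 9.81) = 0.078 m.
h = z + ψ + v²/(2g) = 183.34 + 20.69 + 0.078 = 204.11 m.

h ≈ 204.11 m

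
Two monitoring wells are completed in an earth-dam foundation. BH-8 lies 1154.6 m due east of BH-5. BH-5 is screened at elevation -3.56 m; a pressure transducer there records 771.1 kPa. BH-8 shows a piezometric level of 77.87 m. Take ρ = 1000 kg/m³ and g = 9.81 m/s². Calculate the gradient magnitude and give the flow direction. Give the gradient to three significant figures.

i ≈ 0.00245; groundwater flows toward the west

Pressure head at BH-5: ψ = P/(ρg) = 771.1×1000 / (1000 × 9.81) = 78.60 m.
Total head at BH-5: h = z + ψ = -3.56 + 78.60 = 75.04 m.
Total head at BH-8: h = 77.87 m (water level in the piezometer is the total head).
Head difference: h(BH-5) − h(BH-8) = 75.04 − 77.87 = -2.83 m.
Hydraulic gradient: i = |Δh| / L = 2.83 / 1154.6 = 0.00245.
Flow is from higher to lower head: from BH-8 toward BH-5, i.e. toward the west.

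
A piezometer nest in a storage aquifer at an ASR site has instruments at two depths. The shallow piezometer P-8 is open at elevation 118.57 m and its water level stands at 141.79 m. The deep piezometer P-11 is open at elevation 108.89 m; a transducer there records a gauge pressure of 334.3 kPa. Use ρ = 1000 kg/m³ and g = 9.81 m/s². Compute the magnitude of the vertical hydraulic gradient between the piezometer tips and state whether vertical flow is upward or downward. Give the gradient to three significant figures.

Total head at P-8: h = 141.79 m (water level in the standpipe).
Pressure head at P-11: ψ = P/(ρg) = 334.3×1000 / (1000 × 9.81) = 34.08 m.
Total head at P-11: h = z + ψ = 108.89 + 34.08 = 142.97 m.
Δh = h(P-8) − h(P-11) = 141.79 − 142.97 = -1.18 m.
Vertical separation Δz = 118.57 − 108.89 = 9.68 m.
|i_v| = |Δh| / Δz = 1.18 / 9.68 = 0.122.
Head is higher in the deep piezometer, so vertical flow is upward (discharge condition).

|i_v| ≈ 0.122; vertical flow is upward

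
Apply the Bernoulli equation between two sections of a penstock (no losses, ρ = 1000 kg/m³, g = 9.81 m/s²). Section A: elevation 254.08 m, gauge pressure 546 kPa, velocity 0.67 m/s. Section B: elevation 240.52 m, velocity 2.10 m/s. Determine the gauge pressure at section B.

P₂ ≈ 677 kPa

Pressure head at A: ψ₁ = P₁/(ρg) = 546×1000 / (1000 × 9.81) = 55.66 m.
Velocity heads: v₁²/2g = 0.67²/19.62 = 0.023 m; v₂²/2g = 2.10²/19.62 = 0.225 m.
Total head H = z₁ + ψ₁ + v₁²/2g = 254.08 + 55.66 + 0.023 = 309.76 m.
ψ₂ = H − z₂ − v₂²/2g = 309.76 − 240.52 − 0.225 = 69.01 m.
P₂ = ρgψ₂ = 1000 × 9.81 × 69.01 ≈ 677 kPa.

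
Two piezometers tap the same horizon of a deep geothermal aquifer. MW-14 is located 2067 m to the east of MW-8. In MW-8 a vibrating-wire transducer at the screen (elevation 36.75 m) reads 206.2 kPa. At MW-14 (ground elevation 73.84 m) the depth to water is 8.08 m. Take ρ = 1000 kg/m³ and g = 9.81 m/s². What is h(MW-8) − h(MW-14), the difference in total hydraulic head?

Pressure head at MW-8: ψ = P/(ρg) = 206.2×1000 / (1000 × 9.81) = 21.02 m.
Total head at MW-8: h = z + ψ = 36.75 + 21.02 = 57.77 m.
Total head at MW-14: h = 73.84 − 8.08 = 65.76 m.
Head difference: h(MW-8) − h(MW-14) = 57.77 − 65.76 = -7.99 m.

Δh ≈ -7.99 m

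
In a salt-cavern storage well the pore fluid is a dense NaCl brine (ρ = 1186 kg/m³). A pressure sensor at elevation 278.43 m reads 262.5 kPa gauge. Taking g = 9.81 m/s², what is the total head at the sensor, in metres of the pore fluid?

ψ = P/(ρg) = 262.5×1000 / (1186 × 9.81) = 22.56 m.
h = z + ψ = 278.43 + 22.56 = 300.99 m.

h ≈ 300.99 m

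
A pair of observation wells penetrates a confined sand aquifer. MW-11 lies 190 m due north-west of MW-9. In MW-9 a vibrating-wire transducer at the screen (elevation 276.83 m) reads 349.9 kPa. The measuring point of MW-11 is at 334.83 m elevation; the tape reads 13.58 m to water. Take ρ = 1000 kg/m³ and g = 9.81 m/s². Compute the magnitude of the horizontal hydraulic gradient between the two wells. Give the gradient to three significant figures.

i ≈ 0.0461

Pressure head at MW-9: ψ = P/(ρg) = 349.9×1000 / (1000 × 9.81) = 35.67 m.
Total head at MW-9: h = z + ψ = 276.83 + 35.67 = 312.50 m.
Total head at MW-11: h = 334.83 − 13.58 = 321.25 m.
Head difference: h(MW-9) − h(MW-11) = 312.50 − 321.25 = -8.75 m.
Hydraulic gradient: i = |Δh| / L = 8.75 / 190 = 0.0461.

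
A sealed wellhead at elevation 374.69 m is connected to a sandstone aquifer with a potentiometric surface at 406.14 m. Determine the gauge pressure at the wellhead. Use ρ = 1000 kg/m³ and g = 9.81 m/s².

Head above the cap: Δh = 406.14 − 374.69 = 31.45 m.
P = ρgΔh = 1000 × 9.81 × 31.45 = 308524 Pa ≈ 309 kPa.

P ≈ 309 kPa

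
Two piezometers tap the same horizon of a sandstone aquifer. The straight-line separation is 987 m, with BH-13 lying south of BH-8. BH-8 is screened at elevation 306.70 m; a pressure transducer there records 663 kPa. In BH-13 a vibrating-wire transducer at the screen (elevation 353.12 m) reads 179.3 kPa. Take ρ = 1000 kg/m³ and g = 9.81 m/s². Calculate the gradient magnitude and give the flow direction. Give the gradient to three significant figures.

Pressure head at BH-8: ψ = P/(ρg) = 663×1000 / (1000 × 9.81) = 67.58 m.
Total head at BH-8: h = z + ψ = 306.70 + 67.58 = 374.28 m.
Pressure head at BH-13: ψ = P/(ρg) = 179.3×1000 / (1000 × 9.81) = 18.28 m.
Total head at BH-13: h = z + ψ = 353.12 + 18.28 = 371.40 m.
Head difference: h(BH-8) − h(BH-13) = 374.28 − 371.40 = 2.88 m.
Hydraulic gradient: i = |Δh| / L = 2.88 / 987 = 0.00292.
Flow is from higher to lower head: from BH-8 toward BH-13, i.e. toward the south.

i ≈ 0.00292; groundwater flows toward the south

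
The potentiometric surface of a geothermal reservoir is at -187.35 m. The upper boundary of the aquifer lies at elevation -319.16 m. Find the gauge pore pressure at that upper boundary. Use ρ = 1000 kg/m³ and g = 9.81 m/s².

P ≈ 1290 kPa

Pressure head at the aquifer top: ψ = h − z = -187.35 − (-319.16) = 131.81 m.
P = ρgψ = 1000 × 9.81 × 131.81 = 1293056 Pa ≈ 1290 kPa.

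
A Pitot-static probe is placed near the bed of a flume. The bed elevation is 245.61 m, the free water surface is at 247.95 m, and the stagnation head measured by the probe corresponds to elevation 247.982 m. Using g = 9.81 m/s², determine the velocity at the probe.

v ≈ 0.792 m/s

Near the bed, under hydrostatic conditions, the piezometric head (z + ψ) equals the free-surface elevation, 247.95 m.
Velocity head = total − piezometric = 247.982 − 247.95 = 0.032 m.
v = √(2g·h_v) = √(2 × 9.81 × 0.032) = 0.792 m/s.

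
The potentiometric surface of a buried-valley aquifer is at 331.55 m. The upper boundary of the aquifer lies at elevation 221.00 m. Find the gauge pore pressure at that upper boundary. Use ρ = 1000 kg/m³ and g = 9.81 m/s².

P ≈ 1080 kPa

Pressure head at the aquifer top: ψ = h − z = 331.55 − 221.00 = 110.55 m.
P = ρgψ = 1000 × 9.81 × 110.55 = 1084496 Pa ≈ 1080 kPa.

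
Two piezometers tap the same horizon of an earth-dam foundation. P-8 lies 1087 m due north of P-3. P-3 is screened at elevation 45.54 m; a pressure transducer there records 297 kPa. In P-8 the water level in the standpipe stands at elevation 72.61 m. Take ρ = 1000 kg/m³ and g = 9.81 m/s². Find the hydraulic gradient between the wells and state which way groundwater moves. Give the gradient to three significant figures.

Pressure head at P-3: ψ = P/(ρg) = 297×1000 / (1000 × 9.81) = 30.28 m.
Total head at P-3: h = z + ψ = 45.54 + 30.28 = 75.82 m.
Total head at P-8: h = 72.61 m (water level in the piezometer is the total head).
Head difference: h(P-3) − h(P-8) = 75.82 − 72.61 = 3.21 m.
Hydraulic gradient: i = |Δh| / L = 3.21 / 1087 = 0.00295.
Flow is from higher to lower head: from P-3 toward P-8, i.e. toward the north.

i ≈ 0.00295; groundwater flows toward the north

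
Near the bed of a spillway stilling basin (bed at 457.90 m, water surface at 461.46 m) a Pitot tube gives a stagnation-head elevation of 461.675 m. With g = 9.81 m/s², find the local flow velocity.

v ≈ 2.05 m/s

Near the bed, under hydrostatic conditions, the piezometric head (z + ψ) equals the free-surface elevation, 461.46 m.
Velocity head = total − piezometric = 461.675 − 461.46 = 0.215 m.
v = √(2g·h_v) = √(2 × 9.81 × 0.215) = 2.05 m/s.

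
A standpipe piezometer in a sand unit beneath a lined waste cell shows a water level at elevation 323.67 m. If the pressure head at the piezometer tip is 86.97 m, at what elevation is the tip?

z = h − ψ = 323.67 − 86.97 = 236.70 m.

z ≈ 236.70 m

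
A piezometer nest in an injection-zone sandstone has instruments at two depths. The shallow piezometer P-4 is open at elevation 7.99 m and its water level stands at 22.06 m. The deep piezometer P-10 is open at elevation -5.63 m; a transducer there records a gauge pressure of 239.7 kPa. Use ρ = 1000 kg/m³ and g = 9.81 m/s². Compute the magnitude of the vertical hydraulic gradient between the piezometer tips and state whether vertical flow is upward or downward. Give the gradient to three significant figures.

|i_v| ≈ 0.239; vertical flow is downward

Total head at P-4: h = 22.06 m (water level in the standpipe).
Pressure head at P-10: ψ = P/(ρg) = 239.7×1000 / (1000 × 9.81) = 24.43 m.
Total head at P-10: h = z + ψ = -5.63 + 24.43 = 18.80 m.
Δh = h(P-4) − h(P-10) = 22.06 − 18.80 = 3.26 m.
Vertical separation Δz = 7.99 − (-5.63) = 13.62 m.
|i_v| = |Δh| / Δz = 3.26 / 13.62 = 0.239.
Head is higher in the shallow piezometer, so vertical flow is downward (recharge condition).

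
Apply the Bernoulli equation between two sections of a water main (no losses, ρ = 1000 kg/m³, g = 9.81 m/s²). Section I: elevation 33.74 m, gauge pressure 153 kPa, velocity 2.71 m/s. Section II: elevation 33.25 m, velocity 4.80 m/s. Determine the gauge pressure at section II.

Pressure head at I: ψ₁ = P₁/(ρg) = 153×1000 / (1000 × 9.81) = 15.60 m.
Velocity heads: v₁²/2g = 2.71²/19.62 = 0.374 m; v₂²/2g = 4.80²/19.62 = 1.174 m.
Total head H = z₁ + ψ₁ + v₁²/2g = 33.74 + 15.60 + 0.374 = 49.71 m.
ψ₂ = H − z₂ − v₂²/2g = 49.71 − 33.25 − 1.174 = 15.29 m.
P₂ = ρgψ₂ = 1000 × 9.81 × 15.29 ≈ 150 kPa.

P₂ ≈ 150 kPa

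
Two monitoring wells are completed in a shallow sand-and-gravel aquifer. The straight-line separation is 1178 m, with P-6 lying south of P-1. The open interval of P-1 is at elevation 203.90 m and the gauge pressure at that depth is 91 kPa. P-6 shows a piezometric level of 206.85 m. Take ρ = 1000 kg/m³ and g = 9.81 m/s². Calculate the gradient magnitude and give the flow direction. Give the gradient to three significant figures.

Pressure head at P-1: ψ = P/(ρg) = 91×1000 / (1000 × 9.81) = 9.28 m.
Total head at P-1: h = z + ψ = 203.90 + 9.28 = 213.18 m.
Total head at P-6: h = 206.85 m (water level in the piezometer is the total head).
Head difference: h(P-1) − h(P-6) = 213.18 − 206.85 = 6.33 m.
Hydraulic gradient: i = |Δh| / L = 6.33 / 1178 = 0.00537.
Flow is from higher to lower head: from P-1 toward P-6, i.e. toward the south.

i ≈ 0.00537; groundwater flows toward the south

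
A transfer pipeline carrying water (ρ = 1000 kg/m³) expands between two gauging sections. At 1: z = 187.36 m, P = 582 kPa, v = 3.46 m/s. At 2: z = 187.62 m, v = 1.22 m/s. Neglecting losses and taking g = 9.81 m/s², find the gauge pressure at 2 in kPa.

Pressure head at 1: ψ₁ = P₁/(ρg) = 582×1000 / (1000 × 9.81) = 59.33 m.
Velocity heads: v₁²/2g = 3.46²/19.62 = 0.610 m; v₂²/2g = 1.22²/19.62 = 0.076 m.
Total head H = z₁ + ψ₁ + v₁²/2g = 187.36 + 59.33 + 0.610 = 247.30 m.
ψ₂ = H − z₂ − v₂²/2g = 247.30 − 187.62 − 0.076 = 59.60 m.
P₂ = ρgψ₂ = 1000 × 9.81 × 59.60 ≈ 585 kPa.

P₂ ≈ 585 kPa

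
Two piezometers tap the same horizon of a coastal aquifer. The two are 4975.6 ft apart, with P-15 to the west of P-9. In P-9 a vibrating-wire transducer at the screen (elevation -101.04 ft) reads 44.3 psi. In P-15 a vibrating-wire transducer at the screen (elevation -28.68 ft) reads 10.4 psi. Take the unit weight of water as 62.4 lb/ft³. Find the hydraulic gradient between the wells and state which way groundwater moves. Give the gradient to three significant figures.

Pressure head at P-9: ψ = 144·P/γ = 144 × 44.3 / 62.4 = 102.23 ft.
Total head at P-9: h = z + ψ = -101.04 + 102.23 = 1.19 ft.
Pressure head at P-15: ψ = 144·P/γ = 144 × 10.4 / 62.4 = 24.00 ft.
Total head at P-15: h = z + ψ = -28.68 + 24.00 = -4.68 ft.
Head difference: h(P-9) − h(P-15) = 1.19 − (-4.68) = 5.87 ft.
Hydraulic gradient: i = |Δh| / L = 5.87 / 4975.6 = 0.00118.
Flow is from higher to lower head: from P-9 toward P-15, i.e. toward the west.

i ≈ 0.00118; groundwater flows toward the west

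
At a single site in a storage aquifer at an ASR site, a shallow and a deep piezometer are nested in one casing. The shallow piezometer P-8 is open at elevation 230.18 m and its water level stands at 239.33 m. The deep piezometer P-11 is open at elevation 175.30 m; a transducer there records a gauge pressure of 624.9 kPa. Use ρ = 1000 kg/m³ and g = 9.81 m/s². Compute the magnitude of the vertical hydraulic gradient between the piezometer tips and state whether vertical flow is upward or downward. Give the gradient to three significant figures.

Total head at P-8: h = 239.33 m (water level in the standpipe).
Pressure head at P-11: ψ = P/(ρg) = 624.9×1000 / (1000 × 9.81) = 63.70 m.
Total head at P-11: h = z + ψ = 175.30 + 63.70 = 239.00 m.
Δh = h(P-8) − h(P-11) = 239.33 − 239.00 = 0.33 m.
Vertical separation Δz = 230.18 − 175.30 = 54.88 m.
|i_v| = |Δh| / Δz = 0.33 / 54.88 = 0.00601.
Head is higher in the shallow piezometer, so vertical flow is downward (recharge condition).

|i_v| ≈ 0.00601; vertical flow is downward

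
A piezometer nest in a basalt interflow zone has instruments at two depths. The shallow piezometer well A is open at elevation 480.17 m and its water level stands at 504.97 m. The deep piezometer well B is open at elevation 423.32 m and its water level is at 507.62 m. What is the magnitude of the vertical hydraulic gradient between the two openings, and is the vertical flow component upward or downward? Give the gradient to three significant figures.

|i_v| ≈ 0.0466; vertical flow is upward

Total head at well A: h = 504.97 m (water level in the standpipe).
Total head at well B: h = 507.62 m.
Δh = h(well A) − h(well B) = 504.97 − 507.62 = -2.65 m.
Vertical separation Δz = 480.17 − 423.32 = 56.85 m.
|i_v| = |Δh| / Δz = 2.65 / 56.85 = 0.0466.
Head is higher in the deep piezometer, so vertical flow is upward (discharge condition).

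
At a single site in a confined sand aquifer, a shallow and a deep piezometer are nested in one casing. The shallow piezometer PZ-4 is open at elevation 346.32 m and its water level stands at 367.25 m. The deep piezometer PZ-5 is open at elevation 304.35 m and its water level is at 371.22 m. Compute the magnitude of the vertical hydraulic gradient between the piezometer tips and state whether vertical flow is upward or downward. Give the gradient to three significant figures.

Total head at PZ-4: h = 367.25 m (water level in the standpipe).
Total head at PZ-5: h = 371.22 m.
Δh = h(PZ-4) − h(PZ-5) = 367.25 − 371.22 = -3.97 m.
Vertical separation Δz = 346.32 − 304.35 = 41.97 m.
|i_v| = |Δh| / Δz = 3.97 / 41.97 = 0.0946.
Head is higher in the deep piezometer, so vertical flow is upward (discharge condition).

|i_v| ≈ 0.0946; vertical flow is upward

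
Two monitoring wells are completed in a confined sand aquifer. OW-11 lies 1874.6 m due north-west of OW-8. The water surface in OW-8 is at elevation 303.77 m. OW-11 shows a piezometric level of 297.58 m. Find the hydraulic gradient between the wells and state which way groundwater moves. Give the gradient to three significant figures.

i ≈ 0.00330; groundwater flows toward the north-west

Total head at OW-8: h = 303.77 m (water level in the piezometer is the total head).
Total head at OW-11: h = 297.58 m (water level in the piezometer is the total head).
Head difference: h(OW-8) − h(OW-11) = 303.77 − 297.58 = 6.19 m.
Hydraulic gradient: i = |Δh| / L = 6.19 / 1874.6 = 0.00330.
Flow is from higher to lower head: from OW-8 toward OW-11, i.e. toward the north-west.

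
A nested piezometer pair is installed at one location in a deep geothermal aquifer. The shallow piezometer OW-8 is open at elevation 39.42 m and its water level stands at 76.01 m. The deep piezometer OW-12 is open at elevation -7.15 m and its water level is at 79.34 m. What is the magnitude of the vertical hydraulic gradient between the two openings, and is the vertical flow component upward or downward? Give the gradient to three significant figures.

Total head at OW-8: h = 76.01 m (water level in the standpipe).
Total head at OW-12: h = 79.34 m.
Δh = h(OW-8) − h(OW-12) = 76.01 − 79.34 = -3.33 m.
Vertical separation Δz = 39.42 − (-7.15) = 46.57 m.
|i_v| = |Δh| / Δz = 3.33 / 46.57 = 0.0715.
Head is higher in the deep piezometer, so vertical flow is upward (discharge condition).

|i_v| ≈ 0.0715; vertical flow is upward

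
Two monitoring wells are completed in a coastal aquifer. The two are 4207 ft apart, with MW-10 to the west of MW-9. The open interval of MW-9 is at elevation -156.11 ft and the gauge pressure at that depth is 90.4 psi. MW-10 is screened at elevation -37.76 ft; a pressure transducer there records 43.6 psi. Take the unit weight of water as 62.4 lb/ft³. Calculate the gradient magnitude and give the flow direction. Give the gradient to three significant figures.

Pressure head at MW-9: ψ = 144·P/γ = 144 × 90.4 / 62.4 = 208.62 ft.
Total head at MW-9: h = z + ψ = -156.11 + 208.62 = 52.51 ft.
Pressure head at MW-10: ψ = 144·P/γ = 144 × 43.6 / 62.4 = 100.62 ft.
Total head at MW-10: h = z + ψ = -37.76 + 100.62 = 62.86 ft.
Head difference: h(MW-9) − h(MW-10) = 52.51 − 62.86 = -10.35 ft.
Hydraulic gradient: i = |Δh| / L = 10.35 / 4207 = 0.00246.
Flow is from higher to lower head: from MW-10 toward MW-9, i.e. toward the east.

i ≈ 0.00246; groundwater flows toward the east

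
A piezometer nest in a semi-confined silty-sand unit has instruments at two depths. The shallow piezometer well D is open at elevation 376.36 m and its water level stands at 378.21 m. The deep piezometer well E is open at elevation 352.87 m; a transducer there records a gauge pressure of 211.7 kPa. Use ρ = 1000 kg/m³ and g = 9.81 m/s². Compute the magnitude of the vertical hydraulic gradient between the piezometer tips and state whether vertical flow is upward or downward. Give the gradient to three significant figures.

|i_v| ≈ 0.160; vertical flow is downward

Total head at well D: h = 378.21 m (water level in the standpipe).
Pressure head at well E: ψ = P/(ρg) = 211.7×1000 / (1000 × 9.81) = 21.58 m.
Total head at well E: h = z + ψ = 352.87 + 21.58 = 374.45 m.
Δh = h(well D) − h(well E) = 378.21 − 374.45 = 3.76 m.
Vertical separation Δz = 376.36 − 352.87 = 23.49 m.
|i_v| = |Δh| / Δz = 3.76 / 23.49 = 0.160.
Head is higher in the shallow piezometer, so vertical flow is downward (recharge condition).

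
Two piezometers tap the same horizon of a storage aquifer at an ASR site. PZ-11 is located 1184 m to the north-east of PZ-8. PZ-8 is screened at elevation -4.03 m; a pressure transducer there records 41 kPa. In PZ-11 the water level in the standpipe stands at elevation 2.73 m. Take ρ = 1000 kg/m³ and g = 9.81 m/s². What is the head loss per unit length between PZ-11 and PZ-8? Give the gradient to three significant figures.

Pressure head at PZ-8: ψ = P/(ρg) = 41×1000 / (1000 × 9.81) = 4.18 m.
Total head at PZ-8: h = z + ψ = -4.03 + 4.18 = 0.15 m.
Total head at PZ-11: h = 2.73 m (water level in the piezometer is the total head).
Head difference: h(PZ-8) − h(PZ-11) = 0.15 − 2.73 = -2.58 m.
Hydraulic gradient: i = |Δh| / L = 2.58 / 1184 = 0.00218.

i ≈ 0.00218 m/m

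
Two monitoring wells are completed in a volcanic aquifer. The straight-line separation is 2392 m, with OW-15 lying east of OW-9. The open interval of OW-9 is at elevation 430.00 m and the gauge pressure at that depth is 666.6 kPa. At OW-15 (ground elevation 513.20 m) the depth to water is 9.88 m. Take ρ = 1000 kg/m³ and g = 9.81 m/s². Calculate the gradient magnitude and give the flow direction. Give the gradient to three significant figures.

Pressure head at OW-9: ψ = P/(ρg) = 666.6×1000 / (1000 × 9.81) = 67.95 m.
Total head at OW-9: h = z + ψ = 430.00 + 67.95 = 497.95 m.
Total head at OW-15: h = 513.20 − 9.88 = 503.32 m.
Head difference: h(OW-9) − h(OW-15) = 497.95 − 503.32 = -5.37 m.
Hydraulic gradient: i = |Δh| / L = 5.37 / 2392 = 0.00224.
Flow is from higher to lower head: from OW-15 toward OW-9, i.e. toward the west.

i ≈ 0.00224; groundwater flows toward the west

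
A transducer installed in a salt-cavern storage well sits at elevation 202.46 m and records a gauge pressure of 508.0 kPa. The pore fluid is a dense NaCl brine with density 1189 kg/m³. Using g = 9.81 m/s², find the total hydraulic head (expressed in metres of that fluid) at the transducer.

h ≈ 246.01 m

ψ = P/(ρg) = 508.0×1000 / (1189 × 9.81) = 43.55 m.
h = z + ψ = 202.46 + 43.55 = 246.01 m.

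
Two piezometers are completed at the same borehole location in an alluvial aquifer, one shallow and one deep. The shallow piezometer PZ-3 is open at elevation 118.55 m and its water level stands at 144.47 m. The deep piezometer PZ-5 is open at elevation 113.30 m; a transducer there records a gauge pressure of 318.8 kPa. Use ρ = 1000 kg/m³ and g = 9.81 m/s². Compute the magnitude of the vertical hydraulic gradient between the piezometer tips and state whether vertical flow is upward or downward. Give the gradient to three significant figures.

|i_v| ≈ 0.253; vertical flow is upward

Total head at PZ-3: h = 144.47 m (water level in the standpipe).
Pressure head at PZ-5: ψ = P/(ρg) = 318.8×1000 / (1000 × 9.81) = 32.50 m.
Total head at PZ-5: h = z + ψ = 113.30 + 32.50 = 145.80 m.
Δh = h(PZ-3) − h(PZ-5) = 144.47 − 145.80 = -1.33 m.
Vertical separation Δz = 118.55 − 113.30 = 5.25 m.
|i_v| = |Δh| / Δz = 1.33 / 5.25 = 0.253.
Head is higher in the deep piezometer, so vertical flow is upward (discharge condition).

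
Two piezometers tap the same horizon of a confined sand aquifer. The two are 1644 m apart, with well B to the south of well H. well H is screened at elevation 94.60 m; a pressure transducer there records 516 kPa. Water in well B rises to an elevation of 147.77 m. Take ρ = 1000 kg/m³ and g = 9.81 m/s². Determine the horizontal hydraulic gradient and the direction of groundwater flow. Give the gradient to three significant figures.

i ≈ 0.000347; groundwater flows toward the north

Pressure head at well H: ψ = P/(ρg) = 516×1000 / (1000 × 9.81) = 52.60 m.
Total head at well H: h = z + ψ = 94.60 + 52.60 = 147.20 m.
Total head at well B: h = 147.77 m (water level in the piezometer is the total head).
Head difference: h(well H) − h(well B) = 147.20 − 147.77 = -0.57 m.
Hydraulic gradient: i = |Δh| / L = 0.57 / 1644 = 0.000347.
Flow is from higher to lower head: from well B toward well H, i.e. toward the north.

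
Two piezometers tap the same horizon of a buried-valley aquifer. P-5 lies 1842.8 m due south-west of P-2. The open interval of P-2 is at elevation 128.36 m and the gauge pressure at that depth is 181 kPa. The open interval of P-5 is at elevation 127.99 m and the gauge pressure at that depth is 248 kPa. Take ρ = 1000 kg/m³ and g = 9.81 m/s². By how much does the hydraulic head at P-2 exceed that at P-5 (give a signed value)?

Δh ≈ -6.46 m

Pressure head at P-2: ψ = P/(ρg) = 181×1000 / (1000 × 9.81) = 18.45 m.
Total head at P-2: h = z + ψ = 128.36 + 18.45 = 146.81 m.
Pressure head at P-5: ψ = P/(ρg) = 248×1000 / (1000 × 9.81) = 25.28 m.
Total head at P-5: h = z + ψ = 127.99 + 25.28 = 153.27 m.
Head difference: h(P-2) − h(P-5) = 146.81 − 153.27 = -6.46 m.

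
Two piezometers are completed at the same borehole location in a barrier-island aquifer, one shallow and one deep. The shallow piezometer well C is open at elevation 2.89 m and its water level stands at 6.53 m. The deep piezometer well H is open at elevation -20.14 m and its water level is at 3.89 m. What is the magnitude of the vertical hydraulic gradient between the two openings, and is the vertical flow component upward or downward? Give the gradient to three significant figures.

Total head at well C: h = 6.53 m (water level in the standpipe).
Total head at well H: h = 3.89 m.
Δh = h(well C) − h(well H) = 6.53 − 3.89 = 2.64 m.
Vertical separation Δz = 2.89 − (-20.14) = 23.03 m.
|i_v| = |Δh| / Δz = 2.64 / 23.03 = 0.115.
Head is higher in the shallow piezometer, so vertical flow is downward (recharge condition).

|i_v| ≈ 0.115; vertical flow is downward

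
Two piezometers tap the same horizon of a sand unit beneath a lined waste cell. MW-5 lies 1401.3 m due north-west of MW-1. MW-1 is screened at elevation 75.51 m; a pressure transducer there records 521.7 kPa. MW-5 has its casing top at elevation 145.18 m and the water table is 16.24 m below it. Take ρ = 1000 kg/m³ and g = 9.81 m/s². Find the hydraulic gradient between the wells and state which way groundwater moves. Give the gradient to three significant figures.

i ≈ 0.000178; groundwater flows toward the south-east

Pressure head at MW-1: ψ = P/(ρg) = 521.7×1000 / (1000 × 9.81) = 53.18 m.
Total head at MW-1: h = z + ψ = 75.51 + 53.18 = 128.69 m.
Total head at MW-5: h = 145.18 − 16.24 = 128.94 m.
Head difference: h(MW-1) − h(MW-5) = 128.69 − 128.94 = -0.25 m.
Hydraulic gradient: i = |Δh| / L = 0.25 / 1401.3 = 0.000178.
Flow is from higher to lower head: from MW-5 toward MW-1, i.e. toward the south-east.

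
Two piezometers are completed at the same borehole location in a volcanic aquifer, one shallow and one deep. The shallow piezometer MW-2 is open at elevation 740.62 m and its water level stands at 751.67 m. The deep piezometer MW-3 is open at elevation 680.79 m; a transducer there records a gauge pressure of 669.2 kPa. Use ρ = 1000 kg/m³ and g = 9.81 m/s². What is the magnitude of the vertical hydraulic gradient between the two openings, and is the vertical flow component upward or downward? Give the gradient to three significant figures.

Total head at MW-2: h = 751.67 m (water level in the standpipe).
Pressure head at MW-3: ψ = P/(ρg) = 669.2×1000 / (1000 × 9.81) = 68.22 m.
Total head at MW-3: h = z + ψ = 680.79 + 68.22 = 749.01 m.
Δh = h(MW-2) − h(MW-3) = 751.67 − 749.01 = 2.66 m.
Vertical separation Δz = 740.62 − 680.79 = 59.83 m.
|i_v| = |Δh| / Δz = 2.66 / 59.83 = 0.0445.
Head is higher in the shallow piezometer, so vertical flow is downward (recharge condition).

|i_v| ≈ 0.0445; vertical flow is downward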